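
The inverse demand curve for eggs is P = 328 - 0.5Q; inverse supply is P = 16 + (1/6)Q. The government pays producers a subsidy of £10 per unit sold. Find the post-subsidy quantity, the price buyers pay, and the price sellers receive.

Q' = 483; buyers pay £86.5; sellers receive £96.5

Pre-subsidy: 328 - 0.5Q = 16 + (1/6)Q gives Q* = 468 and P* = 94.
With the subsidy, sellers receive Ps = Pb + 10 for each unit, where Pb is the price buyers pay.
On the curves, Pb = 328 - 0.5Q and Ps = 16 + (1/6)Q; the wedge Ps − Pb = 10 gives 16 + (1/6)Q − (328 - 0.5Q) = 10, so Q' = 483.
Then Pb = 328 − 0.5·483 = 86.5 and Ps = 16 + (1/6)·483 = 96.5.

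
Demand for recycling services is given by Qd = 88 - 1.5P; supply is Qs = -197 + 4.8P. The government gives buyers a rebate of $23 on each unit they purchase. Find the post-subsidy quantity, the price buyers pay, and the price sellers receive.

Pre-subsidy: 88 - 1.5P = -197 + 4.8P gives P* = 950/21, Q* = 141/7.
With the rebate, buyers effectively pay Pb = Ps − 23, where Ps is the price sellers receive.
Demand in terms of Ps becomes Qd = 88 − 1.5(Ps − 23) = 122.5 - 1.5Ps. Setting this equal to supply: 122.5 - 1.5Ps = -197 + 4.8Ps, so Ps = 355/7.
Buyers pay Pb = 355/7 − 23 = 194/7; Q' = -197 + 4.8·(355/7) = 325/7.

Q' = 325/7; buyers pay 194/7; sellers receive 355/7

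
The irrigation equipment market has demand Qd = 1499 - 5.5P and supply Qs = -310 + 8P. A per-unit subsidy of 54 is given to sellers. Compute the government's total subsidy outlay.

Pre-subsidy: 1499 - 5.5P = -310 + 8P gives P* = 134, Q* = 762.
With the subsidy, sellers receive Ps = Pb + 54 for each unit, where Pb is the price buyers pay.
Supply in terms of Pb becomes Qs = -310 + 8(Pb + 54) = 122 + 8Pb. Setting this equal to demand: 1499 - 5.5Pb = 122 + 8Pb, so Pb = 102.
Sellers receive Ps = 102 + 54 = 156; Q' = 1499 − 5.5·102 = 938.
Government outlay = subsidy × quantity = 54 × 938 = 50652.

Government cost = 50652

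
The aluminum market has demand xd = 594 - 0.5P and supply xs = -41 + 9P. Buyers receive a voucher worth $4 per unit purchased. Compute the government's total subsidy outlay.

Pre-subsidy: 594 - 0.5P = -41 + 9P gives P* = 1270/19, x* = 10651/19.
With the rebate, buyers effectively pay Pb = Ps − 4, where Ps is the price sellers receive.
Demand in terms of Ps becomes xd = 594 − 0.5(Ps − 4) = 596 - 0.5Ps. Setting this equal to supply: 596 - 0.5Ps = -41 + 9Ps, so Ps = 1274/19.
Buyers pay Pb = 1274/19 − 4 = 1198/19; x' = -41 + 9·(1274/19) = 10687/19.
Government outlay = subsidy × quantity = 4 × 10687/19 = 42748/19.

Government cost = 42748/19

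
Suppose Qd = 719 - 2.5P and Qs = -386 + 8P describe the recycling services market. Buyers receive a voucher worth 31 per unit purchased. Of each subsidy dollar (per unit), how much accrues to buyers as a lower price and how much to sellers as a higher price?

Pre-subsidy: 719 - 2.5P = -386 + 8P gives P* = 2210/21, Q* = 9574/21.
With the rebate, buyers effectively pay Pb = Ps − 31, where Ps is the price sellers receive.
Demand in terms of Ps becomes Qd = 719 − 2.5(Ps − 31) = 796.5 - 2.5Ps. Setting this equal to supply: 796.5 - 2.5Ps = -386 + 8Ps, so Ps = 2365/21.
Buyers pay Pb = 2365/21 − 31 = 1714/21; Q' = -386 + 8·(2365/21) = 10814/21.
Buyers' price falls by P* − Pb = 2210/21 − 1714/21 = 496/21; sellers' price rises by Ps − P* = 2365/21 − 2210/21 = 155/21.

Buyers gain 496/21 per unit; sellers gain 155/21 per unit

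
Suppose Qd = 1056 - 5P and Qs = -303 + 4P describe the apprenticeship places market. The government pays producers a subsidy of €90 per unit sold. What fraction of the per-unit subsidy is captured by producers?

Producer share = 5/9

Pre-subsidy: 1056 - 5P = -303 + 4P gives P* = 151, Q* = 301.
With the subsidy, sellers receive Ps = Pb + 90 for each unit, where Pb is the price buyers pay.
Supply in terms of Pb becomes Qs = -303 + 4(Pb + 90) = 57 + 4Pb. Setting this equal to demand: 1056 - 5Pb = 57 + 4Pb, so Pb = 111.
Sellers receive Ps = 111 + 90 = 201; Q' = 1056 − 5·111 = 501.
Buyers' price falls by P* − Pb = 151 − 111 = 40; sellers' price rises by Ps − P* = 201 − 151 = 50.
So producers capture 50/90 = 5/9 of each unit of subsidy.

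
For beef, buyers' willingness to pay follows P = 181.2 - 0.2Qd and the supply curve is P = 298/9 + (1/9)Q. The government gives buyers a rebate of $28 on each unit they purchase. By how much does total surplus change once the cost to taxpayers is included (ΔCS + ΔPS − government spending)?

Pre-subsidy: 181.2 - 0.2Q = 298/9 + (1/9)Q gives Q* = 476 and P* = 86.
With the rebate, buyers effectively pay Pb = Ps − 28, where Ps is the price sellers receive.
On the curves, Pb = 181.2 - 0.2Q and Ps = 298/9 + (1/9)Q; the wedge Ps − Pb = 28 gives 298/9 + (1/9)Q − (181.2 - 0.2Q) = 28, so Q' = 566.
Then Pb = 181.2 − 0.2·566 = 68 and Ps = 298/9 + (1/9)·566 = 96.
ΔCS = ½(476 + 566)(86 − 68) = 9378; ΔPS = ½(476 + 566)(96 − 86) = 5210.
Government spending = 28 × 566 = 15848.
Net change = 9378 + 5210 − 15848 = -1260. The loss equals the DWL triangle ½·28·90.

Net change in total surplus = -$1260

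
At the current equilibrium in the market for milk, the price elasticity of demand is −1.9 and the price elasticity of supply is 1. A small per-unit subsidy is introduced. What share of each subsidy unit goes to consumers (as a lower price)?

Consumer share = 10/29

For a small subsidy around the equilibrium, the benefit split depends on the relative slopes, which at a point are proportional to the elasticities.
Buyer share = εs/(εs + |εd|) = 1/(1 + 1.9) = 10/29; seller share = |εd|/(εs + |εd|) = 19/29.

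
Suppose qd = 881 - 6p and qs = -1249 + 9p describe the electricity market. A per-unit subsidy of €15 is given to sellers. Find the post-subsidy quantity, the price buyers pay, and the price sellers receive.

Pre-subsidy: 881 - 6p = -1249 + 9p gives p* = 142, q* = 29.
With the subsidy, sellers receive ps = pb + 15 for each unit, where pb is the price buyers pay.
Supply in terms of pb becomes qs = -1249 + 9(pb + 15) = -1114 + 9pb. Setting this equal to demand: 881 - 6pb = -1114 + 9pb, so pb = 133.
Sellers receive ps = 133 + 15 = 148; q' = 881 − 6·133 = 83.

q' = 83; buyers pay €133; sellers receive €148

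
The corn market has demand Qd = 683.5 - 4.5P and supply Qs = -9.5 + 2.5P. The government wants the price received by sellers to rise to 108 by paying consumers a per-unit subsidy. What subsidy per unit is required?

At a seller price of 108, quantity supplied is -9.5 + 2.5·108 = 260.5.
Buyers absorb 260.5 only when they pay Pb with 683.5 − 4.5·Pb = 260.5, i.e. Pb = 94.
s = Ps − Pb = 108 − 94 = 14.

Required subsidy s = 14 per unit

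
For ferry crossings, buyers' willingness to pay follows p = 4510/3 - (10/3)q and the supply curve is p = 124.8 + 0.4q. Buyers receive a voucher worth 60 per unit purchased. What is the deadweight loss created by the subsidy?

Deadweight loss = 3375/7

Pre-subsidy: 4510/3 - (10/3)q = 124.8 + 0.4q gives q* = 369.25 and p* = 272.5.
With the rebate, buyers effectively pay pb = ps − 60, where ps is the price sellers receive.
On the curves, pb = 4510/3 - (10/3)q and ps = 124.8 + 0.4q; the wedge ps − pb = 60 gives 124.8 + 0.4q − (4510/3 - (10/3)q) = 60, so q' = 10789/28.
Then pb = 4510/3 − (10/3)·(10789/28) = 3065/14 and ps = 124.8 + 0.4·(10789/28) = 3905/14.
The subsidy expands output by 10789/28 − 369.25 = 225/14 past the efficient level; on those units the gap between marginal cost and willingness to pay runs from 0 up to 60.
DWL = ½ × 60 × 225/14 = 3375/7.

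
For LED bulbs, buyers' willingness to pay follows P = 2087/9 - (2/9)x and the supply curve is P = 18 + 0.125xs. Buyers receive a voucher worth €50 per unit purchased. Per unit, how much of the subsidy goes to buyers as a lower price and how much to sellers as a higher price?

Buyers gain €32 per unit; sellers gain €18 per unit

Pre-subsidy: 2087/9 - (2/9)x = 18 + 0.125x gives x* = 616 and P* = 95.
With the rebate, buyers effectively pay Pb = Ps − 50, where Ps is the price sellers receive.
On the curves, Pb = 2087/9 - (2/9)x and Ps = 18 + 0.125x; the wedge Ps − Pb = 50 gives 18 + 0.125x − (2087/9 - (2/9)x) = 50, so x' = 760.
Then Pb = 2087/9 − (2/9)·760 = 63 and Ps = 18 + 0.125·760 = 113.
Buyers' price falls by P* − Pb = 95 − 63 = 32; sellers' price rises by Ps − P* = 113 − 95 = 18.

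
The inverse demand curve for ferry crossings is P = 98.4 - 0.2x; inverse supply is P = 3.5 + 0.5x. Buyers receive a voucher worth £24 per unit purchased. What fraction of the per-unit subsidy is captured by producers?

Pre-subsidy: 98.4 - 0.2x = 3.5 + 0.5x gives x* = 949/7 and P* = 499/7.
With the rebate, buyers effectively pay Pb = Ps − 24, where Ps is the price sellers receive.
On the curves, Pb = 98.4 - 0.2x and Ps = 3.5 + 0.5x; the wedge Ps − Pb = 24 gives 3.5 + 0.5x − (98.4 - 0.2x) = 24, so x' = 1189/7.
Then Pb = 98.4 − 0.2·(1189/7) = 451/7 and Ps = 3.5 + 0.5·(1189/7) = 619/7.
Buyers' price falls by P* − Pb = 499/7 − 451/7 = 48/7; sellers' price rises by Ps − P* = 619/7 − 499/7 = 120/7.
So producers capture (120/7)/24 = 5/7 of each unit of subsidy.

Producer share = 5/7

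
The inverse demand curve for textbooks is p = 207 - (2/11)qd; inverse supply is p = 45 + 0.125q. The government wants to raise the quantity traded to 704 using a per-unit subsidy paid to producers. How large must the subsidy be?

Required subsidy s = 54 per unit

At q = 704, from the demand curve buyers pay pb = 207 − (2/11)·704 = 79; from the supply curve sellers need ps = 45 + 0.125·704 = 133.
The subsidy must fill the gap: s = ps − pb = 133 − 79 = 54.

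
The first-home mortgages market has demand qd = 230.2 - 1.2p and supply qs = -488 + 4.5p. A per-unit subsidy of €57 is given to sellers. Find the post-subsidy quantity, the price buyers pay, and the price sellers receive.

q' = 133; buyers pay €81; sellers receive €138

Pre-subsidy: 230.2 - 1.2p = -488 + 4.5p gives p* = 126, q* = 79.
With the subsidy, sellers receive ps = pb + 57 for each unit, where pb is the price buyers pay.
Supply in terms of pb becomes qs = -488 + 4.5(pb + 57) = -231.5 + 4.5pb. Setting this equal to demand: 230.2 - 1.2pb = -231.5 + 4.5pb, so pb = 81.
Sellers receive ps = 81 + 57 = 138; q' = 230.2 − 1.2·81 = 133.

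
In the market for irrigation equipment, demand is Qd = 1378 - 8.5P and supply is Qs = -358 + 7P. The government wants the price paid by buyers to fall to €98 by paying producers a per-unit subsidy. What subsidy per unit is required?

Required subsidy s = €31 per unit

At a buyer price of 98, quantity demanded is 1378 − 8.5·98 = 545.
Sellers supply 545 only when they receive Ps with -358 + 7·Ps = 545, i.e. Ps = 129.
s = Ps − Pb = 129 − 98 = 31.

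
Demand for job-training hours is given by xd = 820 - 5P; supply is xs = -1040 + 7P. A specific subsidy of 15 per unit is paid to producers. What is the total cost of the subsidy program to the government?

Government cost = 1331.25

Pre-subsidy: 820 - 5P = -1040 + 7P gives P* = 155, x* = 45.
With the subsidy, sellers receive Ps = Pb + 15 for each unit, where Pb is the price buyers pay.
Supply in terms of Pb becomes xs = -1040 + 7(Pb + 15) = -935 + 7Pb. Setting this equal to demand: 820 - 5Pb = -935 + 7Pb, so Pb = 146.25.
Sellers receive Ps = 146.25 + 15 = 161.25; x' = 820 − 5·146.25 = 88.75.
Government outlay = subsidy × quantity = 15 × 88.75 = 1331.25.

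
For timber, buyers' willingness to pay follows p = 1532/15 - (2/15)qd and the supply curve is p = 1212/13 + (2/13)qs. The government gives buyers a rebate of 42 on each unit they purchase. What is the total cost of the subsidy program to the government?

Government cost = 7444.5

Pre-subsidy: 1532/15 - (2/15)q = 1212/13 + (2/13)q gives q* = 31 and p* = 98.
With the rebate, buyers effectively pay pb = ps − 42, where ps is the price sellers receive.
On the curves, pb = 1532/15 - (2/15)q and ps = 1212/13 + (2/13)q; the wedge ps − pb = 42 gives 1212/13 + (2/13)q − (1532/15 - (2/15)q) = 42, so q' = 177.25.
Then pb = 1532/15 − (2/15)·177.25 = 78.5 and ps = 1212/13 + (2/13)·177.25 = 120.5.
Government outlay = subsidy × quantity = 42 × 177.25 = 7444.5.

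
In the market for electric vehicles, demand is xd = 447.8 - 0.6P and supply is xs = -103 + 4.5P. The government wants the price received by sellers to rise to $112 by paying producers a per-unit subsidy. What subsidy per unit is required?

Required subsidy s = $34 per unit

At a seller price of 112, quantity supplied is -103 + 4.5·112 = 401.
Buyers absorb 401 only when they pay Pb with 447.8 − 0.6·Pb = 401, i.e. Pb = 78.
s = Ps − Pb = 112 − 78 = 34.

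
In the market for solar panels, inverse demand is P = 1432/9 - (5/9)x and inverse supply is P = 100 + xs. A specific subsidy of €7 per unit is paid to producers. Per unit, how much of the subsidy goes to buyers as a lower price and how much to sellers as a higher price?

Buyers gain €2.5 per unit; sellers gain €4.5 per unit

Pre-subsidy: 1432/9 - (5/9)x = 100 + x gives x* = 38 and P* = 138.
With the subsidy, sellers receive Ps = Pb + 7 for each unit, where Pb is the price buyers pay.
On the curves, Pb = 1432/9 - (5/9)x and Ps = 100 + x; the wedge Ps − Pb = 7 gives 100 + x − (1432/9 - (5/9)x) = 7, so x' = 42.5.
Then Pb = 1432/9 − (5/9)·42.5 = 135.5 and Ps = 100 + 1·42.5 = 142.5.
Buyers' price falls by P* − Pb = 138 − 135.5 = 2.5; sellers' price rises by Ps − P* = 142.5 − 138 = 4.5.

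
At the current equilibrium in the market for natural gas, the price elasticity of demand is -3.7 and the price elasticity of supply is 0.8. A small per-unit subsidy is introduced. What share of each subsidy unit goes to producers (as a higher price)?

Producer share = 37/45

For a small subsidy around the equilibrium, the benefit split depends on the relative slopes, which at a point are proportional to the elasticities.
Buyer share = εs/(εs + |εd|) = 0.8/(0.8 + 3.7) = 8/45; seller share = |εd|/(εs + |εd|) = 37/45.
So producers capture 37/45 of the subsidy.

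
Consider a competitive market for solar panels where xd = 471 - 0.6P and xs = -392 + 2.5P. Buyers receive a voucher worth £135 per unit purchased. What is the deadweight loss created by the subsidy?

Pre-subsidy: 471 - 0.6P = -392 + 2.5P gives P* = 8630/31, x* = 9423/31.
With the rebate, buyers effectively pay Pb = Ps − 135, where Ps is the price sellers receive.
Demand in terms of Ps becomes xd = 471 − 0.6(Ps − 135) = 552 - 0.6Ps. Setting this equal to supply: 552 - 0.6Ps = -392 + 2.5Ps, so Ps = 9440/31.
Buyers pay Pb = 9440/31 − 135 = 5255/31; x' = -392 + 2.5·(9440/31) = 11448/31.
The subsidy expands output by 11448/31 − 9423/31 = 2025/31 past the efficient level; on those units the gap between marginal cost and willingness to pay runs from 0 up to 135.
DWL = ½ × 135 × 2025/31 = 273375/62.

Deadweight loss = 273375/62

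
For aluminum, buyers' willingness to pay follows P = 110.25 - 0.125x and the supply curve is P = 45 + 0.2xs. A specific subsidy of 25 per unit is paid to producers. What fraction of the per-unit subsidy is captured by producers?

Producer share = 8/13

Pre-subsidy: 110.25 - 0.125x = 45 + 0.2x gives x* = 2610/13 and P* = 1107/13.
With the subsidy, sellers receive Ps = Pb + 25 for each unit, where Pb is the price buyers pay.
On the curves, Pb = 110.25 - 0.125x and Ps = 45 + 0.2x; the wedge Ps − Pb = 25 gives 45 + 0.2x − (110.25 - 0.125x) = 25, so x' = 3610/13.
Then Pb = 110.25 − 0.125·(3610/13) = 982/13 and Ps = 45 + 0.2·(3610/13) = 1307/13.
Buyers' price falls by P* − Pb = 1107/13 − 982/13 = 125/13; sellers' price rises by Ps − P* = 1307/13 − 1107/13 = 200/13.
So producers capture (200/13)/25 = 8/13 of each unit of subsidy.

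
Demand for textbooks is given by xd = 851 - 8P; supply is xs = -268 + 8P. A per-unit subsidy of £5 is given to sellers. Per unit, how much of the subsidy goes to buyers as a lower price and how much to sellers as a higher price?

Pre-subsidy: 851 - 8P = -268 + 8P gives P* = 69.9375, x* = 291.5.
With the subsidy, sellers receive Ps = Pb + 5 for each unit, where Pb is the price buyers pay.
Supply in terms of Pb becomes xs = -268 + 8(Pb + 5) = -228 + 8Pb. Setting this equal to demand: 851 - 8Pb = -228 + 8Pb, so Pb = 67.4375.
Sellers receive Ps = 67.4375 + 5 = 72.4375; x' = 851 − 8·67.4375 = 311.5.
Buyers' price falls by P* − Pb = 69.9375 − 67.4375 = 2.5; sellers' price rises by Ps − P* = 72.4375 − 69.9375 = 2.5.

Buyers gain £2.5 per unit; sellers gain £2.5 per unit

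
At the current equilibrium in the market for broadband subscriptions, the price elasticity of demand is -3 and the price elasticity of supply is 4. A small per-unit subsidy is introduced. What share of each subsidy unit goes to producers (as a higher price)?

For a small subsidy around the equilibrium, the benefit split depends on the relative slopes, which at a point are proportional to the elasticities.
Buyer share = εs/(εs + |εd|) = 4/(4 + 3) = 4/7; seller share = |εd|/(εs + |εd|) = 3/7.
So producers capture 3/7 of the subsidy.

Producer share = 3/7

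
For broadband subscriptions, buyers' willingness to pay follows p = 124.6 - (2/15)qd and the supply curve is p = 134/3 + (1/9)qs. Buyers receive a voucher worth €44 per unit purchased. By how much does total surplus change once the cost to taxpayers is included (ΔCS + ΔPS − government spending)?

Pre-subsidy: 124.6 - (2/15)q = 134/3 + (1/9)q gives q* = 327 and p* = 81.
With the rebate, buyers effectively pay pb = ps − 44, where ps is the price sellers receive.
On the curves, pb = 124.6 - (2/15)q and ps = 134/3 + (1/9)q; the wedge ps − pb = 44 gives 134/3 + (1/9)q − (124.6 - (2/15)q) = 44, so q' = 507.
Then pb = 124.6 − (2/15)·507 = 57 and ps = 134/3 + (1/9)·507 = 101.
ΔCS = ½(327 + 507)(81 − 57) = 10008; ΔPS = ½(327 + 507)(101 − 81) = 8340.
Government spending = 44 × 507 = 22308.
Net change = 10008 + 8340 − 22308 = -3960. The loss equals the DWL triangle ½·44·180.

Net change in total surplus = -€3960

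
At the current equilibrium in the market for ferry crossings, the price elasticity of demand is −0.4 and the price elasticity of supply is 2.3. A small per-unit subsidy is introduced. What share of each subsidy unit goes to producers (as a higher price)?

For a small subsidy around the equilibrium, the benefit split depends on the relative slopes, which at a point are proportional to the elasticities.
Buyer share = εs/(εs + |εd|) = 2.3/(2.3 + 0.4) = 23/27; seller share = |εd|/(εs + |εd|) = 4/27.
So producers capture 4/27 of the subsidy.

Producer share = 4/27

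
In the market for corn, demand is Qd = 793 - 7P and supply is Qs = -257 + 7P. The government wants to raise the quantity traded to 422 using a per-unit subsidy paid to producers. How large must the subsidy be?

Required subsidy s = 44 per unit

At Q = 422, invert demand for the buyer price: Pb = (793 − 422)/7 = 53; invert supply for the seller price: Ps = (422 − (-257))/7 = 97.
The subsidy must fill the gap: s = Ps − Pb = 97 − 53 = 44.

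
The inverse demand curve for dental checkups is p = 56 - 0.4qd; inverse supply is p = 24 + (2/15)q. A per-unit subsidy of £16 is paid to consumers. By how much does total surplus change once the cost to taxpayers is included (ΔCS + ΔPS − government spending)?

Net change in total surplus = -£240

Pre-subsidy: 56 - 0.4q = 24 + (2/15)q gives q* = 60 and p* = 32.
With the rebate, buyers effectively pay pb = ps − 16, where ps is the price sellers receive.
On the curves, pb = 56 - 0.4q and ps = 24 + (2/15)q; the wedge ps − pb = 16 gives 24 + (2/15)q − (56 - 0.4q) = 16, so q' = 90.
Then pb = 56 − 0.4·90 = 20 and ps = 24 + (2/15)·90 = 36.
ΔCS = ½(60 + 90)(32 − 20) = 900; ΔPS = ½(60 + 90)(36 − 32) = 300.
Government spending = 16 × 90 = 1440.
Net change = 900 + 300 − 1440 = -240. The loss equals the DWL triangle ½·16·30.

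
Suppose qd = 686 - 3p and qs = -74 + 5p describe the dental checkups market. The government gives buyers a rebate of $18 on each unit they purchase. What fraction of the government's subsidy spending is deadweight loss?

Pre-subsidy: 686 - 3p = -74 + 5p gives p* = 95, q* = 401.
With the rebate, buyers effectively pay pb = ps − 18, where ps is the price sellers receive.
Demand in terms of ps becomes qd = 686 − 3(ps − 18) = 740 - 3ps. Setting this equal to supply: 740 - 3ps = -74 + 5ps, so ps = 101.75.
Buyers pay pb = 101.75 − 18 = 83.75; q' = -74 + 5·101.75 = 434.75.
ΔCS = ½(401 + 434.75)(95 − 83.75) = 4701.09375; ΔPS = ½(401 + 434.75)(101.75 − 95) = 2820.65625.
Government spending = 18 × 434.75 = 7825.5.
DWL = ½ × 18 × (434.75 − 401) = 303.75; fraction = 303.75 / 7825.5 = 135/3478.

DWL / government spending = 135/3478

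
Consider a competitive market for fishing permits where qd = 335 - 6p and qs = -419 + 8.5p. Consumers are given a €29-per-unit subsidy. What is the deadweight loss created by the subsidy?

Deadweight loss = €1479

Pre-subsidy: 335 - 6p = -419 + 8.5p gives p* = 52, q* = 23.
With the rebate, buyers effectively pay pb = ps − 29, where ps is the price sellers receive.
Demand in terms of ps becomes qd = 335 − 6(ps − 29) = 509 - 6ps. Setting this equal to supply: 509 - 6ps = -419 + 8.5ps, so ps = 64.
Buyers pay pb = 64 − 29 = 35; q' = -419 + 8.5·64 = 125.
The subsidy expands output by 125 − 23 = 102 past the efficient level; on those units the gap between marginal cost and willingness to pay runs from 0 up to 29.
DWL = ½ × 29 × 102 = 1479.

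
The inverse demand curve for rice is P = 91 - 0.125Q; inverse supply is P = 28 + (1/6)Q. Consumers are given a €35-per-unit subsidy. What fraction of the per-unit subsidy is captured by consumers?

Pre-subsidy: 91 - 0.125Q = 28 + (1/6)Q gives Q* = 216 and P* = 64.
With the rebate, buyers effectively pay Pb = Ps − 35, where Ps is the price sellers receive.
On the curves, Pb = 91 - 0.125Q and Ps = 28 + (1/6)Q; the wedge Ps − Pb = 35 gives 28 + (1/6)Q − (91 - 0.125Q) = 35, so Q' = 336.
Then Pb = 91 − 0.125·336 = 49 and Ps = 28 + (1/6)·336 = 84.
Buyers' price falls by P* − Pb = 64 − 49 = 15; sellers' price rises by Ps − P* = 84 − 64 = 20.
So consumers capture 15/35 = 3/7 of each unit of subsidy.

Consumer share = 3/7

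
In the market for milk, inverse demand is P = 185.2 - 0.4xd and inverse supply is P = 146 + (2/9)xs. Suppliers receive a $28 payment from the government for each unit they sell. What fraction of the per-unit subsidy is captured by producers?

Pre-subsidy: 185.2 - 0.4x = 146 + (2/9)x gives x* = 63 and P* = 160.
With the subsidy, sellers receive Ps = Pb + 28 for each unit, where Pb is the price buyers pay.
On the curves, Pb = 185.2 - 0.4x and Ps = 146 + (2/9)x; the wedge Ps − Pb = 28 gives 146 + (2/9)x − (185.2 - 0.4x) = 28, so x' = 108.
Then Pb = 185.2 − 0.4·108 = 142 and Ps = 146 + (2/9)·108 = 170.
Buyers' price falls by P* − Pb = 160 − 142 = 18; sellers' price rises by Ps − P* = 170 − 160 = 10.
So producers capture 10/28 = 5/14 of each unit of subsidy.

Producer share = 5/14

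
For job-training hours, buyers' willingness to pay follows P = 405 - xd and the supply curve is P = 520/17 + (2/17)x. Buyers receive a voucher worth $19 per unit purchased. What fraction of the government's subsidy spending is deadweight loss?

Pre-subsidy: 405 - x = 520/17 + (2/17)x gives x* = 335 and P* = 70.
With the rebate, buyers effectively pay Pb = Ps − 19, where Ps is the price sellers receive.
On the curves, Pb = 405 - x and Ps = 520/17 + (2/17)x; the wedge Ps − Pb = 19 gives 520/17 + (2/17)x − (405 - x) = 19, so x' = 352.
Then Pb = 405 − 1·352 = 53 and Ps = 520/17 + (2/17)·352 = 72.
ΔCS = ½(335 + 352)(70 − 53) = 5839.5; ΔPS = ½(335 + 352)(72 − 70) = 687.
Government spending = 19 × 352 = 6688.
DWL = ½ × 19 × (352 − 335) = 161.5; fraction = 161.5 / 6688 = 17/704.

DWL / government spending = 17/704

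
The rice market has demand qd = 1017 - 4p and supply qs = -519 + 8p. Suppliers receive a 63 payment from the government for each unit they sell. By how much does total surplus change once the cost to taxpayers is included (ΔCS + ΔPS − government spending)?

Net change in total surplus = -5292

Pre-subsidy: 1017 - 4p = -519 + 8p gives p* = 128, q* = 505.
With the subsidy, sellers receive ps = pb + 63 for each unit, where pb is the price buyers pay.
Supply in terms of pb becomes qs = -519 + 8(pb + 63) = -15 + 8pb. Setting this equal to demand: 1017 - 4pb = -15 + 8pb, so pb = 86.
Sellers receive ps = 86 + 63 = 149; q' = 1017 − 4·86 = 673.
ΔCS = ½(505 + 673)(128 − 86) = 24738; ΔPS = ½(505 + 673)(149 − 128) = 12369.
Government spending = 63 × 673 = 42399.
Net change = 24738 + 12369 − 42399 = -5292. The loss equals the DWL triangle ½·63·168.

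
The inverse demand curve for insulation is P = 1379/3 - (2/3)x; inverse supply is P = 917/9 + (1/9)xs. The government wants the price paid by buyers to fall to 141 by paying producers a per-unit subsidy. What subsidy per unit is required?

Required subsidy s = 14 per unit

At a buyer price of 141, quantity demanded is 689.5 − 1.5·141 = 478.
Sellers supply 478 only when they receive Ps = 917/9 + (1/9)·478 = 155.
s = Ps − Pb = 155 − 141 = 14.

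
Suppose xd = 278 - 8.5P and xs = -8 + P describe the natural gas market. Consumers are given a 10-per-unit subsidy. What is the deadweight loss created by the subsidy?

Deadweight loss = 850/19

Pre-subsidy: 278 - 8.5P = -8 + P gives P* = 572/19, x* = 420/19.
With the rebate, buyers effectively pay Pb = Ps − 10, where Ps is the price sellers receive.
Demand in terms of Ps becomes xd = 278 − 8.5(Ps − 10) = 363 - 8.5Ps. Setting this equal to supply: 363 - 8.5Ps = -8 + Ps, so Ps = 742/19.
Buyers pay Pb = 742/19 − 10 = 552/19; x' = -8 + 1·(742/19) = 590/19.
The subsidy expands output by 590/19 − 420/19 = 170/19 past the efficient level; on those units the gap between marginal cost and willingness to pay runs from 0 up to 10.
DWL = ½ × 10 × 170/19 = 850/19.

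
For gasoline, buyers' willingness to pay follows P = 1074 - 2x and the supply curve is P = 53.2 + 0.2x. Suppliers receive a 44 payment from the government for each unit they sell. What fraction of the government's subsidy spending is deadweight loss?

Pre-subsidy: 1074 - 2x = 53.2 + 0.2x gives x* = 464 and P* = 146.
With the subsidy, sellers receive Ps = Pb + 44 for each unit, where Pb is the price buyers pay.
On the curves, Pb = 1074 - 2x and Ps = 53.2 + 0.2x; the wedge Ps − Pb = 44 gives 53.2 + 0.2x − (1074 - 2x) = 44, so x' = 484.
Then Pb = 1074 − 2·484 = 106 and Ps = 53.2 + 0.2·484 = 150.
ΔCS = ½(464 + 484)(146 − 106) = 18960; ΔPS = ½(464 + 484)(150 − 146) = 1896.
Government spending = 44 × 484 = 21296.
DWL = ½ × 44 × (484 − 464) = 440; fraction = 440 / 21296 = 5/242.

DWL / government spending = 5/242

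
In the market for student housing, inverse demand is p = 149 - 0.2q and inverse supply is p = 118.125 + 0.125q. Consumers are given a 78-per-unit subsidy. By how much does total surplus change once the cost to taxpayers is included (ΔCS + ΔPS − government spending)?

Net change in total surplus = -9360

Pre-subsidy: 149 - 0.2q = 118.125 + 0.125q gives q* = 95 and p* = 130.
With the rebate, buyers effectively pay pb = ps − 78, where ps is the price sellers receive.
On the curves, pb = 149 - 0.2q and ps = 118.125 + 0.125q; the wedge ps − pb = 78 gives 118.125 + 0.125q − (149 - 0.2q) = 78, so q' = 335.
Then pb = 149 − 0.2·335 = 82 and ps = 118.125 + 0.125·335 = 160.
ΔCS = ½(95 + 335)(130 − 82) = 10320; ΔPS = ½(95 + 335)(160 − 130) = 6450.
Government spending = 78 × 335 = 26130.
Net change = 10320 + 6450 − 26130 = -9360. The loss equals the DWL triangle ½·78·240.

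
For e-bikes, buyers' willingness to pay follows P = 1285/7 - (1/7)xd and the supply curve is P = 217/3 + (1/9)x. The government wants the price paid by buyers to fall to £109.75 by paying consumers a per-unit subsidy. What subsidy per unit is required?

Required subsidy s = £20 per unit

At a buyer price of 109.75, quantity demanded is 1285 − 7·109.75 = 516.75.
Sellers supply 516.75 only when they receive Ps = 217/3 + (1/9)·516.75 = 129.75.
s = Ps − Pb = 129.75 − 109.75 = 20.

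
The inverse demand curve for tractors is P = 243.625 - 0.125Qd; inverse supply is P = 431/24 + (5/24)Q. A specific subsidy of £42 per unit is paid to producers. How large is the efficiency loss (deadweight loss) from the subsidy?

Deadweight loss = £2646

Pre-subsidy: 243.625 - 0.125Q = 431/24 + (5/24)Q gives Q* = 677 and P* = 159.
With the subsidy, sellers receive Ps = Pb + 42 for each unit, where Pb is the price buyers pay.
On the curves, Pb = 243.625 - 0.125Q and Ps = 431/24 + (5/24)Q; the wedge Ps − Pb = 42 gives 431/24 + (5/24)Q − (243.625 - 0.125Q) = 42, so Q' = 803.
Then Pb = 243.625 − 0.125·803 = 143.25 and Ps = 431/24 + (5/24)·803 = 185.25.
The subsidy expands output by 803 − 677 = 126 past the efficient level; on those units the gap between marginal cost and willingness to pay runs from 0 up to 42.
DWL = ½ × 42 × 126 = 2646.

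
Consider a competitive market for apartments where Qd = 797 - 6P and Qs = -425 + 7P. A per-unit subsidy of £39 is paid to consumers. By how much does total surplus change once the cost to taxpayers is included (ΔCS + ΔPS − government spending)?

Pre-subsidy: 797 - 6P = -425 + 7P gives P* = 94, Q* = 233.
With the rebate, buyers effectively pay Pb = Ps − 39, where Ps is the price sellers receive.
Demand in terms of Ps becomes Qd = 797 − 6(Ps − 39) = 1031 - 6Ps. Setting this equal to supply: 1031 - 6Ps = -425 + 7Ps, so Ps = 112.
Buyers pay Pb = 112 − 39 = 73; Q' = -425 + 7·112 = 359.
ΔCS = ½(233 + 359)(94 − 73) = 6216; ΔPS = ½(233 + 359)(112 − 94) = 5328.
Government spending = 39 × 359 = 14001.
Net change = 6216 + 5328 − 14001 = -2457. The loss equals the DWL triangle ½·39·126.

Net change in total surplus = -£2457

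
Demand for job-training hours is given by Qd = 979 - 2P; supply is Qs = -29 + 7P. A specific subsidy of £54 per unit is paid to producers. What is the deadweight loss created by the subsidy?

Pre-subsidy: 979 - 2P = -29 + 7P gives P* = 112, Q* = 755.
With the subsidy, sellers receive Ps = Pb + 54 for each unit, where Pb is the price buyers pay.
Supply in terms of Pb becomes Qs = -29 + 7(Pb + 54) = 349 + 7Pb. Setting this equal to demand: 979 - 2Pb = 349 + 7Pb, so Pb = 70.
Sellers receive Ps = 70 + 54 = 124; Q' = 979 − 2·70 = 839.
The subsidy expands output by 839 − 755 = 84 past the efficient level; on those units the gap between marginal cost and willingness to pay runs from 0 up to 54.
DWL = ½ × 54 × 84 = 2268.

Deadweight loss = £2268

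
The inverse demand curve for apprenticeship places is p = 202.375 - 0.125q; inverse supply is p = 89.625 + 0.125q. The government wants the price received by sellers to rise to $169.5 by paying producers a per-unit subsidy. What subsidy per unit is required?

At a seller price of 169.5, quantity supplied is -717 + 8·169.5 = 639.
Buyers absorb 639 only when they pay pb = 202.375 − 0.125·639 = 122.5.
s = ps − pb = 169.5 − 122.5 = 47.

Required subsidy s = $47 per unit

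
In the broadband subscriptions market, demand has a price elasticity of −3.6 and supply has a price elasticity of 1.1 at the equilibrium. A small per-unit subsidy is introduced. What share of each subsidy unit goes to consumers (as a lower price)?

Consumer share = 11/47

For a small subsidy around the equilibrium, the benefit split depends on the relative slopes, which at a point are proportional to the elasticities.
Buyer share = εs/(εs + |εd|) = 1.1/(1.1 + 3.6) = 11/47; seller share = |εd|/(εs + |εd|) = 36/47.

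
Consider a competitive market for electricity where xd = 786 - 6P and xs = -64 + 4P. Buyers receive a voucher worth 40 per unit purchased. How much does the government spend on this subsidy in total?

Government cost = 14880

Pre-subsidy: 786 - 6P = -64 + 4P gives P* = 85, x* = 276.
With the rebate, buyers effectively pay Pb = Ps − 40, where Ps is the price sellers receive.
Demand in terms of Ps becomes xd = 786 − 6(Ps − 40) = 1026 - 6Ps. Setting this equal to supply: 1026 - 6Ps = -64 + 4Ps, so Ps = 109.
Buyers pay Pb = 109 − 40 = 69; x' = -64 + 4·109 = 372.
Government outlay = subsidy × quantity = 40 × 372 = 14880.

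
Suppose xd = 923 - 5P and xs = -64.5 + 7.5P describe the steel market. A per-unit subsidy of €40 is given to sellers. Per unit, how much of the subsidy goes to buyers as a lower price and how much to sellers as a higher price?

Buyers gain €24 per unit; sellers gain €16 per unit

Pre-subsidy: 923 - 5P = -64.5 + 7.5P gives P* = 79, x* = 528.
With the subsidy, sellers receive Ps = Pb + 40 for each unit, where Pb is the price buyers pay.
Supply in terms of Pb becomes xs = -64.5 + 7.5(Pb + 40) = 235.5 + 7.5Pb. Setting this equal to demand: 923 - 5Pb = 235.5 + 7.5Pb, so Pb = 55.
Sellers receive Ps = 55 + 40 = 95; x' = 923 − 5·55 = 648.
Buyers' price falls by P* − Pb = 79 − 55 = 24; sellers' price rises by Ps − P* = 95 − 79 = 16.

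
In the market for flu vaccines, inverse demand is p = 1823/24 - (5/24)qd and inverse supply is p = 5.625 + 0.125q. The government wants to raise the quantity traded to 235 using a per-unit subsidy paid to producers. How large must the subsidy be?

At q = 235, from the demand curve buyers pay pb = 1823/24 − (5/24)·235 = 27; from the supply curve sellers need ps = 5.625 + 0.125·235 = 35.
The subsidy must fill the gap: s = ps − pb = 35 − 27 = 8.

Required subsidy s = 8 per unit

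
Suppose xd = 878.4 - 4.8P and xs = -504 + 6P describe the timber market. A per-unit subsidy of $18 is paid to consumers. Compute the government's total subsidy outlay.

Pre-subsidy: 878.4 - 4.8P = -504 + 6P gives P* = 128, x* = 264.
With the rebate, buyers effectively pay Pb = Ps − 18, where Ps is the price sellers receive.
Demand in terms of Ps becomes xd = 878.4 − 4.8(Ps − 18) = 964.8 - 4.8Ps. Setting this equal to supply: 964.8 - 4.8Ps = -504 + 6Ps, so Ps = 136.
Buyers pay Pb = 136 − 18 = 118; x' = -504 + 6·136 = 312.
Government outlay = subsidy × quantity = 18 × 312 = 5616.

Government cost = $5616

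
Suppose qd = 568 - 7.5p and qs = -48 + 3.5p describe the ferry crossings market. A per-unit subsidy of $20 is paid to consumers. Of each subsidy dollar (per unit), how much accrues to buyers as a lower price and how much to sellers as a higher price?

Buyers gain 70/11 per unit; sellers gain 150/11 per unit

Pre-subsidy: 568 - 7.5p = -48 + 3.5p gives p* = 56, q* = 148.
With the rebate, buyers effectively pay pb = ps − 20, where ps is the price sellers receive.
Demand in terms of ps becomes qd = 568 − 7.5(ps − 20) = 718 - 7.5ps. Setting this equal to supply: 718 - 7.5ps = -48 + 3.5ps, so ps = 766/11.
Buyers pay pb = 766/11 − 20 = 546/11; q' = -48 + 3.5·(766/11) = 2153/11.
Buyers' price falls by p* − pb = 56 − 546/11 = 70/11; sellers' price rises by ps − p* = 766/11 − 56 = 150/11.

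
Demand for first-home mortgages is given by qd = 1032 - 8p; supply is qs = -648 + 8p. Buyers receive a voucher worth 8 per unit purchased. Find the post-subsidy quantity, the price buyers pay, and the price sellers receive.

Pre-subsidy: 1032 - 8p = -648 + 8p gives p* = 105, q* = 192.
With the rebate, buyers effectively pay pb = ps − 8, where ps is the price sellers receive.
Demand in terms of ps becomes qd = 1032 − 8(ps − 8) = 1096 - 8ps. Setting this equal to supply: 1096 - 8ps = -648 + 8ps, so ps = 109.
Buyers pay pb = 109 − 8 = 101; q' = -648 + 8·109 = 224.

q' = 224; buyers pay 101; sellers receive 109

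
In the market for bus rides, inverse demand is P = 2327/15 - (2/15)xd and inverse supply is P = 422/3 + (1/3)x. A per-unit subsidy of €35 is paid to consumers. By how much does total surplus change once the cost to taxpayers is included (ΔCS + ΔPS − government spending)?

Pre-subsidy: 2327/15 - (2/15)x = 422/3 + (1/3)x gives x* = 31 and P* = 151.
With the rebate, buyers effectively pay Pb = Ps − 35, where Ps is the price sellers receive.
On the curves, Pb = 2327/15 - (2/15)x and Ps = 422/3 + (1/3)x; the wedge Ps − Pb = 35 gives 422/3 + (1/3)x − (2327/15 - (2/15)x) = 35, so x' = 106.
Then Pb = 2327/15 − (2/15)·106 = 141 and Ps = 422/3 + (1/3)·106 = 176.
ΔCS = ½(31 + 106)(151 − 141) = 685; ΔPS = ½(31 + 106)(176 − 151) = 1712.5.
Government spending = 35 × 106 = 3710.
Net change = 685 + 1712.5 − 3710 = -1312.5. The loss equals the DWL triangle ½·35·75.

Net change in total surplus = -€1312.5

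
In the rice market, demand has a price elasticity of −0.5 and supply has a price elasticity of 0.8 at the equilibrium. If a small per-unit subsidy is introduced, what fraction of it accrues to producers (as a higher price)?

Producer share = 5/13

For a small subsidy around the equilibrium, the benefit split depends on the relative slopes, which at a point are proportional to the elasticities.
Buyer share = εs/(εs + |εd|) = 0.8/(0.8 + 0.5) = 8/13; seller share = |εd|/(εs + |εd|) = 5/13.
So producers capture 5/13 of the subsidy.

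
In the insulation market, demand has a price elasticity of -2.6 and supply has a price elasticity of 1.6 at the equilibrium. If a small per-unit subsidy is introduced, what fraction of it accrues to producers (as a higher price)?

For a small subsidy around the equilibrium, the benefit split depends on the relative slopes, which at a point are proportional to the elasticities.
Buyer share = εs/(εs + |εd|) = 1.6/(1.6 + 2.6) = 8/21; seller share = |εd|/(εs + |εd|) = 13/21.
So producers capture 13/21 of the subsidy.

Producer share = 13/21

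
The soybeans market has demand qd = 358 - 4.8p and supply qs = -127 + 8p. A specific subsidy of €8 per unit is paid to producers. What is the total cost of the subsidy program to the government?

Government cost = €1601

Pre-subsidy: 358 - 4.8p = -127 + 8p gives p* = 37.890625, q* = 176.125.
With the subsidy, sellers receive ps = pb + 8 for each unit, where pb is the price buyers pay.
Supply in terms of pb becomes qs = -127 + 8(pb + 8) = -63 + 8pb. Setting this equal to demand: 358 - 4.8pb = -63 + 8pb, so pb = 32.890625.
Sellers receive ps = 32.890625 + 8 = 40.890625; q' = 358 − 4.8·32.890625 = 200.125.
Government outlay = subsidy × quantity = 8 × 200.125 = 1601.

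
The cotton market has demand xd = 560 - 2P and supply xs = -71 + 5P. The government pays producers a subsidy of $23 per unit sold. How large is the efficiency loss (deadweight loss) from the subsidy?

Pre-subsidy: 560 - 2P = -71 + 5P gives P* = 631/7, x* = 2658/7.
With the subsidy, sellers receive Ps = Pb + 23 for each unit, where Pb is the price buyers pay.
Supply in terms of Pb becomes xs = -71 + 5(Pb + 23) = 44 + 5Pb. Setting this equal to demand: 560 - 2Pb = 44 + 5Pb, so Pb = 516/7.
Sellers receive Ps = 516/7 + 23 = 677/7; x' = 560 − 2·(516/7) = 2888/7.
The subsidy expands output by 2888/7 − 2658/7 = 230/7 past the efficient level; on those units the gap between marginal cost and willingness to pay runs from 0 up to 23.
DWL = ½ × 23 × 230/7 = 2645/7.

Deadweight loss = 2645/7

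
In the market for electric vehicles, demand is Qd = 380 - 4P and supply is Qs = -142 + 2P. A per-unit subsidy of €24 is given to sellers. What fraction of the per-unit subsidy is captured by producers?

Pre-subsidy: 380 - 4P = -142 + 2P gives P* = 87, Q* = 32.
With the subsidy, sellers receive Ps = Pb + 24 for each unit, where Pb is the price buyers pay.
Supply in terms of Pb becomes Qs = -142 + 2(Pb + 24) = -94 + 2Pb. Setting this equal to demand: 380 - 4Pb = -94 + 2Pb, so Pb = 79.
Sellers receive Ps = 79 + 24 = 103; Q' = 380 − 4·79 = 64.
Buyers' price falls by P* − Pb = 87 − 79 = 8; sellers' price rises by Ps − P* = 103 − 87 = 16.
So producers capture 16/24 = 2/3 of each unit of subsidy.

Producer share = 2/3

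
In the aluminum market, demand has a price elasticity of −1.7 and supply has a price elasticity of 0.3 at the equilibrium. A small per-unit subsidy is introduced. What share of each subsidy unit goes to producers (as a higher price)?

For a small subsidy around the equilibrium, the benefit split depends on the relative slopes, which at a point are proportional to the elasticities.
Buyer share = εs/(εs + |εd|) = 0.3/(0.3 + 1.7) = 0.15; seller share = |εd|/(εs + |εd|) = 0.85.
So producers capture 0.85 of the subsidy.

Producer share = 0.85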